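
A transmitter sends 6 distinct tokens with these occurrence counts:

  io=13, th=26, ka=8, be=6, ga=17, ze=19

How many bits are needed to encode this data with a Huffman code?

219

Build the Huffman tree bottom-up:
be(6) + ka(8) → 14
io(13) + 14 → 27
ga(17) + ze(19) → 36
th(26) + 27 → 53
36 + 53 → 89
The encoded length is the sum of every internal node's weight: 14 + 27 + 36 + 53 + 89 = 219 bits.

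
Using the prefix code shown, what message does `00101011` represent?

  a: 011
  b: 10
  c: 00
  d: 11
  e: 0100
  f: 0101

Read left to right; each codeword is recognised as soon as it completes (prefix code):
  00→c | 10→b | 10→b | 11→d
Decoded message: cbbd

cbbd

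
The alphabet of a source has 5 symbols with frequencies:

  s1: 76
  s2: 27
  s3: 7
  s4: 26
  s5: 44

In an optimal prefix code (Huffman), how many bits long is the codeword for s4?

Repeatedly merge the two smallest:
combine s3(7), s4(26) → 33
combine s2(27), 33 → 60
combine s5(44), 60 → 104
combine s1(76), 104 → 180
The subtree containing s4 is merged 4 times, so code length = 4.

4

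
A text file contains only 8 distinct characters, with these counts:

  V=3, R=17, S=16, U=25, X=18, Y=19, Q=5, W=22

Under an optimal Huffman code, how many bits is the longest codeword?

4

Merge the two lowest-weight nodes at each step:
combine V(3), Q(5) → 8
combine 8, S(16) → 24
combine R(17), X(18) → 35
combine Y(19), W(22) → 41
combine 24, U(25) → 49
combine 35, 41 → 76
combine 49, 76 → 125
The rarest symbols sit at the bottom; the longest codeword is 4 bits.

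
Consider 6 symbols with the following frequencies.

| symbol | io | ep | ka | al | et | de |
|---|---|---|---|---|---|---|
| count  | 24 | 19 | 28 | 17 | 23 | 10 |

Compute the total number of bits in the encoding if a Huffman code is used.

Merge the two smallest weights repeatedly:
combine de(10), al(17) → 27
combine ep(19), et(23) → 42
combine io(24), 27 → 51
combine ka(28), 42 → 70
combine 51, 70 → 121
The encoded length is the sum of every internal node's weight: 27 + 42 + 51 + 70 + 121 = 311 bits.

311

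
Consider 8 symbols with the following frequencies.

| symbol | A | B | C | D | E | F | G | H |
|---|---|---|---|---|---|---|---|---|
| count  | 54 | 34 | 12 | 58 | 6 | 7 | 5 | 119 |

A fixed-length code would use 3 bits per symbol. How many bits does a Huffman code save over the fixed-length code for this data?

179

Fixed-length: 3 bits × 295 symbols = 885 bits.
Huffman merges:
G(5) + E(6) → 11
F(7) + 11 → 18
C(12) + 18 → 30
30 + B(34) → 64
A(54) + D(58) → 112
64 + 112 → 176
H(119) + 176 → 295
Huffman total = 11 + 18 + 30 + 64 + 112 + 176 + 295 = 706 bits.
Saving = 885 − 706 = 179 bits.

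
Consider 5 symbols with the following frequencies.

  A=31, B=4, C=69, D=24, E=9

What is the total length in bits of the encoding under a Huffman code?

Build the Huffman tree bottom-up:
merge B(4) and E(9): 13
merge 13 and D(24): 37
merge A(31) and 37: 68
merge 68 and C(69): 137
Total encoded bits = sum of merged weights = 13 + 37 + 68 + 137 = 255.

255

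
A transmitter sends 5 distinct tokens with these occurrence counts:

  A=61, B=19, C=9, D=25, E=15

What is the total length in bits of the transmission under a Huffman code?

Merge the two smallest weights repeatedly:
combine C(9), E(15) → 24
combine B(19), 24 → 43
combine D(25), 43 → 68
combine A(61), 68 → 129
The encoded length is the sum of every internal node's weight: 24 + 43 + 68 + 129 = 264 bits.

264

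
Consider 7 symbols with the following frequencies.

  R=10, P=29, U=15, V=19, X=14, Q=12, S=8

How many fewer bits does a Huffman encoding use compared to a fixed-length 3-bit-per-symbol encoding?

30

Fixed-length: 3 bits × 107 symbols = 321 bits.
Huffman merges:
merge S(8) and R(10): 18
merge Q(12) and X(14): 26
merge U(15) and 18: 33
merge V(19) and 26: 45
merge P(29) and 33: 62
merge 45 and 62: 107
Huffman total = 18 + 26 + 33 + 45 + 62 + 107 = 291 bits.
Saving = 321 − 291 = 30 bits.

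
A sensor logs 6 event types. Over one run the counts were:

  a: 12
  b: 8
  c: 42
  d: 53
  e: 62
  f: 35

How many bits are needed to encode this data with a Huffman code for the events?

Build the Huffman tree bottom-up:
merge b(8) and a(12): 20
merge 20 and f(35): 55
merge c(42) and d(53): 95
merge 55 and e(62): 117
merge 95 and 117: 212
Each symbol's bit-cost is frequency × depth; summing gives 499 bits (equivalently 20 + 55 + 95 + 117 + 212).

499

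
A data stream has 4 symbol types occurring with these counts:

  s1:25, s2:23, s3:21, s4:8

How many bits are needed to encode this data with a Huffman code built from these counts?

154

Build the Huffman tree bottom-up:
s4(8) + s3(21) → 29
s2(23) + s1(25) → 48
29 + 48 → 77
Each symbol's bit-cost is frequency × depth; summing gives 154 bits (equivalently 29 + 48 + 77).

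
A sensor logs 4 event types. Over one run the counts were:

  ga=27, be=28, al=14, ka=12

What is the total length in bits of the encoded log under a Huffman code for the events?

Greedily combine the two least-frequent nodes:
ka(12) + al(14) → 26
26 + ga(27) → 53
be(28) + 53 → 81
Total encoded bits = sum of merged weights = 26 + 53 + 81 = 160.

160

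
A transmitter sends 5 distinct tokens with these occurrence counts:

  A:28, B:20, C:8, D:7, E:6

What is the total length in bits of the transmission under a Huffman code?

Greedily combine the two least-frequent nodes:
E(6) + D(7) → 13
C(8) + 13 → 21
B(20) + 21 → 41
A(28) + 41 → 69
Total encoded bits = sum of merged weights = 13 + 21 + 41 + 69 = 144.

144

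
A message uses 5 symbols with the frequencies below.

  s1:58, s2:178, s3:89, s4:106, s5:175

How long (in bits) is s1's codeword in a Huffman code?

3

Repeatedly merge the two smallest:
merge s1(58) and s3(89): 147
merge s4(106) and 147: 253
merge s5(175) and s2(178): 353
merge 253 and 353: 606
s1 sits 3 levels below the root, so its codeword is 3 bits.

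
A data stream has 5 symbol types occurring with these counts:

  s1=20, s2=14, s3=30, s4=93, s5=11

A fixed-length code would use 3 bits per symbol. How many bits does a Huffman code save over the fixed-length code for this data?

191

Fixed-length: 3 bits × 168 symbols = 504 bits.
Huffman merges:
combine s5(11), s2(14) → 25
combine s1(20), 25 → 45
combine s3(30), 45 → 75
combine 75, s4(93) → 168
Huffman total = 25 + 45 + 75 + 168 = 313 bits.
Saving = 504 − 313 = 191 bits.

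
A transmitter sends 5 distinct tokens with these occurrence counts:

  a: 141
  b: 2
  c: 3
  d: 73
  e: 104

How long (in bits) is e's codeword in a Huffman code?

Huffman merges, smallest pair first:
merge b(2) and c(3): 5
merge 5 and d(73): 78
merge 78 and e(104): 182
merge a(141) and 182: 323
e's leaf is at depth 2, giving a 2-bit codeword.

2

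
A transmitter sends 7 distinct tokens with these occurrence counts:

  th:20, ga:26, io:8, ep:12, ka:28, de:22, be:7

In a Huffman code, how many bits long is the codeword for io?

4

Huffman merges, smallest pair first:
combine be(7), io(8) → 15
combine ep(12), 15 → 27
combine th(20), de(22) → 42
combine ga(26), 27 → 53
combine ka(28), 42 → 70
combine 53, 70 → 123
io's leaf is at depth 4, giving a 4-bit codeword.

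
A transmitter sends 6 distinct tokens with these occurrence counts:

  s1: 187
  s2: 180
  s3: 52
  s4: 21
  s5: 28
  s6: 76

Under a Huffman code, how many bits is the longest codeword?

5

Merge the two lowest-weight nodes at each step:
s4(21) + s5(28) → 49
49 + s3(52) → 101
s6(76) + 101 → 177
177 + s2(180) → 357
s1(187) + 357 → 544
The rarest symbols sit at the bottom; the longest codeword is 5 bits.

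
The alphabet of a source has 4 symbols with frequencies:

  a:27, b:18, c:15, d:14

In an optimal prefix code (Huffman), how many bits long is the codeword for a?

Build the tree from the bottom:
combine d(14), c(15) → 29
combine b(18), a(27) → 45
combine 29, 45 → 74
The subtree containing a is merged 2 times, so code length = 2.

2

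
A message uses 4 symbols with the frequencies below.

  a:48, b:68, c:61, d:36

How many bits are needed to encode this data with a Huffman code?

Greedily combine the two least-frequent nodes:
d(36) + a(48) → 84
c(61) + b(68) → 129
84 + 129 → 213
Total encoded bits = sum of merged weights = 84 + 129 + 213 = 426.

426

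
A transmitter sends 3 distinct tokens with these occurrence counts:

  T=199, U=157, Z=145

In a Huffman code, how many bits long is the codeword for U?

Repeatedly merge the two smallest:
Z(145) + U(157) → 302
T(199) + 302 → 501
U sits 2 levels below the root, so its codeword is 2 bits.

2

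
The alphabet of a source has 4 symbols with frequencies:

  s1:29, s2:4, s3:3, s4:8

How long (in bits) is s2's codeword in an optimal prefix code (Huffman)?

Repeatedly merge the two smallest:
combine s3(3), s2(4) → 7
combine 7, s4(8) → 15
combine 15, s1(29) → 44
s2's leaf is at depth 3, giving a 3-bit codeword.

3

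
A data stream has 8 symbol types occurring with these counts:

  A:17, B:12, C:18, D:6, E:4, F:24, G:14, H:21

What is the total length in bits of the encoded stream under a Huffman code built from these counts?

334

Merge the two smallest weights repeatedly:
combine E(4), D(6) → 10
combine 10, B(12) → 22
combine G(14), A(17) → 31
combine C(18), H(21) → 39
combine 22, F(24) → 46
combine 31, 39 → 70
combine 46, 70 → 116
Total encoded bits = sum of merged weights = 10 + 22 + 31 + 39 + 46 + 70 + 116 = 334.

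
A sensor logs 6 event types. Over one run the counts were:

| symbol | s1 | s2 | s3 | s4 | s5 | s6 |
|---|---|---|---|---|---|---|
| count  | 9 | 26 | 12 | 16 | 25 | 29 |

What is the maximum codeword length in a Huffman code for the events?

4

Merge the two lowest-weight nodes at each step:
merge s1(9) and s3(12): 21
merge s4(16) and 21: 37
merge s5(25) and s2(26): 51
merge s6(29) and 37: 66
merge 51 and 66: 117
The first pair merged (s1, s3) ends up deepest, at depth 4.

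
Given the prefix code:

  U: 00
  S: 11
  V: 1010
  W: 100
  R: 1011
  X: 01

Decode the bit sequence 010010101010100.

Read left to right; each codeword is recognised as soon as it completes (prefix code):
  01→X | 00→U | 1010→V | 1010→V | 100→W
Decoded message: XUVVW

XUVVW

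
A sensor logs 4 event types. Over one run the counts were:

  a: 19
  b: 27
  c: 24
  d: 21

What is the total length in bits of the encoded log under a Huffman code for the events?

Greedily combine the two least-frequent nodes:
a(19) + d(21) → 40
c(24) + b(27) → 51
40 + 51 → 91
The encoded length is the sum of every internal node's weight: 40 + 51 + 91 = 182 bits.

182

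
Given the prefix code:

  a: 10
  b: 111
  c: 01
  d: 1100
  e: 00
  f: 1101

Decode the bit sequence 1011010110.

afca

Read left to right; each codeword is recognised as soon as it completes (prefix code):
  10→a | 1101→f | 01→c | 10→a
Decoded message: afca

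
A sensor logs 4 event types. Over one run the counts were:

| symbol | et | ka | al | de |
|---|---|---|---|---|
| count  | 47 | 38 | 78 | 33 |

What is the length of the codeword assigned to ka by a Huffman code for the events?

3

Repeatedly merge the two smallest:
combine de(33), ka(38) → 71
combine et(47), 71 → 118
combine al(78), 118 → 196
ka sits 3 levels below the root, so its codeword is 3 bits.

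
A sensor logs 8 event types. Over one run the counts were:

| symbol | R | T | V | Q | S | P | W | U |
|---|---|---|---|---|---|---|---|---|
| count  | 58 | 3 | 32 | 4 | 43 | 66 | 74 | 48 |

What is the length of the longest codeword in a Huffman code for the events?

5

Merge the two lowest-weight nodes at each step:
T(3) + Q(4) → 7
7 + V(32) → 39
39 + S(43) → 82
U(48) + R(58) → 106
P(66) + W(74) → 140
82 + 106 → 188
140 + 188 → 328
The rarest symbols sit at the bottom; the longest codeword is 5 bits.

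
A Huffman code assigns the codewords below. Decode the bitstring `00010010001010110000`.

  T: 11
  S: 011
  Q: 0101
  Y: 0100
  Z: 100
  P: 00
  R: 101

PYZQSPP

Read left to right; each codeword is recognised as soon as it completes (prefix code):
  00→P | 0100→Y | 100→Z | 0101→Q | 011→S | 00→P | 00→P
Decoded message: PYZQSPP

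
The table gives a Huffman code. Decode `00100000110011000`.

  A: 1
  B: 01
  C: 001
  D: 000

CDCACAD

Read left to right; each codeword is recognised as soon as it completes (prefix code):
  001→C | 000→D | 001→C | 1→A | 001→C | 1→A | 000→D
Decoded message: CDCACAD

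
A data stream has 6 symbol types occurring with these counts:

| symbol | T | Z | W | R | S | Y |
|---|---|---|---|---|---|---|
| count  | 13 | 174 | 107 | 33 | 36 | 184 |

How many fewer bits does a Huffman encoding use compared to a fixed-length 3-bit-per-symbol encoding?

419

Fixed-length: 3 bits × 547 symbols = 1641 bits.
Huffman merges:
merge T(13) and R(33): 46
merge S(36) and 46: 82
merge 82 and W(107): 189
merge Z(174) and Y(184): 358
merge 189 and 358: 547
Huffman total = 46 + 82 + 189 + 358 + 547 = 1222 bits.
Saving = 1641 − 1222 = 419 bits.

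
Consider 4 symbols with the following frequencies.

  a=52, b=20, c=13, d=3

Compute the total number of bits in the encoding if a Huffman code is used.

Greedily combine the two least-frequent nodes:
combine d(3), c(13) → 16
combine 16, b(20) → 36
combine 36, a(52) → 88
Each symbol's bit-cost is frequency × depth; summing gives 140 bits (equivalently 16 + 36 + 88).

140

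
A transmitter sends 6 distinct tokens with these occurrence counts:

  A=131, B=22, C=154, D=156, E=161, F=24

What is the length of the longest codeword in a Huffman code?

Merge the two lowest-weight nodes at each step:
B(22) + F(24) → 46
46 + A(131) → 177
C(154) + D(156) → 310
E(161) + 177 → 338
310 + 338 → 648
The rarest symbols sit at the bottom; the longest codeword is 4 bits.

4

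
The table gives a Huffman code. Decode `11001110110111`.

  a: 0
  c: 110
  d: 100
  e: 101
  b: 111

Read left to right; each codeword is recognised as soon as it completes (prefix code):
  110→c | 0→a | 111→b | 0→a | 110→c | 111→b
Decoded message: cabacb

cabacb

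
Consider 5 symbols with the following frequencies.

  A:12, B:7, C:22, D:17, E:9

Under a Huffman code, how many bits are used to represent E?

Huffman merges, smallest pair first:
combine B(7), E(9) → 16
combine A(12), 16 → 28
combine D(17), C(22) → 39
combine 28, 39 → 67
E sits 3 levels below the root, so its codeword is 3 bits.

3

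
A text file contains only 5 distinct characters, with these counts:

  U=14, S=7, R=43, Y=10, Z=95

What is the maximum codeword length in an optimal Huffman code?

4

Merge the two lowest-weight nodes at each step:
S(7) + Y(10) → 17
U(14) + 17 → 31
31 + R(43) → 74
74 + Z(95) → 169
The first pair merged (S, Y) ends up deepest, at depth 4.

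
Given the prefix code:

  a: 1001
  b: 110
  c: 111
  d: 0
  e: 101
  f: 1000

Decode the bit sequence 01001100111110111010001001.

daacebfa

Read left to right; each codeword is recognised as soon as it completes (prefix code):
  0→d | 1001→a | 1001→a | 111→c | 101→e | 110→b | 1000→f | 1001→a
Decoded message: daacebfa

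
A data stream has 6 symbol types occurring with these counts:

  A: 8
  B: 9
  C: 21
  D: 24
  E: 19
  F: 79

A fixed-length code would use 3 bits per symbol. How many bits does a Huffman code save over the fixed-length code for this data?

Fixed-length: 3 bits × 160 symbols = 480 bits.
Huffman merges:
merge A(8) and B(9): 17
merge 17 and E(19): 36
merge C(21) and D(24): 45
merge 36 and 45: 81
merge F(79) and 81: 160
Huffman total = 17 + 36 + 45 + 81 + 160 = 339 bits.
Saving = 480 − 339 = 141 bits.

141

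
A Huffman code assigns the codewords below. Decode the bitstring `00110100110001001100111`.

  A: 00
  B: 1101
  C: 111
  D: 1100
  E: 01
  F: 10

ABADEADC

Read left to right; each codeword is recognised as soon as it completes (prefix code):
  00→A | 1101→B | 00→A | 1100→D | 01→E | 00→A | 1100→D | 111→C
Decoded message: ABADEADC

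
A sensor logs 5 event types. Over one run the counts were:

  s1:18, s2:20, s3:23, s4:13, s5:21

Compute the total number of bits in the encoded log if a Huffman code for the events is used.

Merge the two smallest weights repeatedly:
combine s4(13), s1(18) → 31
combine s2(20), s5(21) → 41
combine s3(23), 31 → 54
combine 41, 54 → 95
Total encoded bits = sum of merged weights = 31 + 41 + 54 + 95 = 221.

221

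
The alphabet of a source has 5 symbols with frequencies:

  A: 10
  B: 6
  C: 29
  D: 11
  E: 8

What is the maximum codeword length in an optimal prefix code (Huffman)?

Merge the two lowest-weight nodes at each step:
B(6) + E(8) → 14
A(10) + D(11) → 21
14 + 21 → 35
C(29) + 35 → 64
The rarest symbols sit at the bottom; the longest codeword is 3 bits.

3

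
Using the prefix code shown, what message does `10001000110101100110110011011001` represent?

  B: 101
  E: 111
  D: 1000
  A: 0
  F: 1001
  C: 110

DDCBFBFBF

Read left to right; each codeword is recognised as soon as it completes (prefix code):
  1000→D | 1000→D | 110→C | 101→B | 1001→F | 101→B | 1001→F | 101→B | 1001→F
Decoded message: DDCBFBFBF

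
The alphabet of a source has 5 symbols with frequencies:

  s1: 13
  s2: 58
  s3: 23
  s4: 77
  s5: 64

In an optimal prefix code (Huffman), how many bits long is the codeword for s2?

Huffman merges, smallest pair first:
merge s1(13) and s3(23): 36
merge 36 and s2(58): 94
merge s5(64) and s4(77): 141
merge 94 and 141: 235
s2's leaf is at depth 2, giving a 2-bit codeword.

2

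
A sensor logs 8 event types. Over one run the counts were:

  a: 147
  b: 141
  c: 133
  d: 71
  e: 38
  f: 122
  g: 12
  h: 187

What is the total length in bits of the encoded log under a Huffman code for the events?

2390

Build the Huffman tree bottom-up:
merge g(12) and e(38): 50
merge 50 and d(71): 121
merge 121 and f(122): 243
merge c(133) and b(141): 274
merge a(147) and h(187): 334
merge 243 and 274: 517
merge 334 and 517: 851
The encoded length is the sum of every internal node's weight: 50 + 121 + 243 + 274 + 334 + 517 + 851 = 2390 bits.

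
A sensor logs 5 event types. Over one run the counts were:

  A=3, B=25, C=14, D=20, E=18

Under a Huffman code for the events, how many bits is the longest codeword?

3

Merge the two lowest-weight nodes at each step:
merge A(3) and C(14): 17
merge 17 and E(18): 35
merge D(20) and B(25): 45
merge 35 and 45: 80
The first pair merged (A, C) ends up deepest, at depth 3.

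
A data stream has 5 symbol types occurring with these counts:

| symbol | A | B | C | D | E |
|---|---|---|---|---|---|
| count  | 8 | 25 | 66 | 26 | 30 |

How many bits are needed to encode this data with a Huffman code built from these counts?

Build the Huffman tree bottom-up:
A(8) + B(25) → 33
D(26) + E(30) → 56
33 + 56 → 89
C(66) + 89 → 155
Total encoded bits = sum of merged weights = 33 + 56 + 89 + 155 = 333.

333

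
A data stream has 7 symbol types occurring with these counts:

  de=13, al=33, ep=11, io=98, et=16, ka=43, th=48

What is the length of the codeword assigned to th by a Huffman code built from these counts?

Huffman merges, smallest pair first:
merge ep(11) and de(13): 24
merge et(16) and 24: 40
merge al(33) and 40: 73
merge ka(43) and th(48): 91
merge 73 and 91: 164
merge io(98) and 164: 262
th sits 3 levels below the root, so its codeword is 3 bits.

3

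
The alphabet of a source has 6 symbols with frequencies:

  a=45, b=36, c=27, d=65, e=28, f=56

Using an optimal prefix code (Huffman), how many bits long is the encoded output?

Build the Huffman tree bottom-up:
merge c(27) and e(28): 55
merge b(36) and a(45): 81
merge 55 and f(56): 111
merge d(65) and 81: 146
merge 111 and 146: 257
The encoded length is the sum of every internal node's weight: 55 + 81 + 111 + 146 + 257 = 650 bits.

650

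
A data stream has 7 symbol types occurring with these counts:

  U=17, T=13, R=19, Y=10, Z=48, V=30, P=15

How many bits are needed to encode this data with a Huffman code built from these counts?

401

Build the Huffman tree bottom-up:
combine Y(10), T(13) → 23
combine P(15), U(17) → 32
combine R(19), 23 → 42
combine V(30), 32 → 62
combine 42, Z(48) → 90
combine 62, 90 → 152
Each symbol's bit-cost is frequency × depth; summing gives 401 bits (equivalently 23 + 32 + 42 + 62 + 90 + 152).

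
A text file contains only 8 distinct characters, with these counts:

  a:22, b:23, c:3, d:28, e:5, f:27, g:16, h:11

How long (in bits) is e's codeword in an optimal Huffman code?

5

Huffman merges, smallest pair first:
merge c(3) and e(5): 8
merge 8 and h(11): 19
merge g(16) and 19: 35
merge a(22) and b(23): 45
merge f(27) and d(28): 55
merge 35 and 45: 80
merge 55 and 80: 135
The subtree containing e is merged 5 times, so code length = 5.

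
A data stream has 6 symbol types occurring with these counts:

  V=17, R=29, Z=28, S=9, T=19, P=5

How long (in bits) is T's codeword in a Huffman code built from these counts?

2

Huffman merges, smallest pair first:
merge P(5) and S(9): 14
merge 14 and V(17): 31
merge T(19) and Z(28): 47
merge R(29) and 31: 60
merge 47 and 60: 107
T sits 2 levels below the root, so its codeword is 2 bits.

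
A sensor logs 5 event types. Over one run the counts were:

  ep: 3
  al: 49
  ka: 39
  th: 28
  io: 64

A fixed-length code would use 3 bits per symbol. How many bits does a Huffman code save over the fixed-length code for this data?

Fixed-length: 3 bits × 183 symbols = 549 bits.
Huffman merges:
combine ep(3), th(28) → 31
combine 31, ka(39) → 70
combine al(49), io(64) → 113
combine 70, 113 → 183
Huffman total = 31 + 70 + 113 + 183 = 397 bits.
Saving = 549 − 397 = 152 bits.

152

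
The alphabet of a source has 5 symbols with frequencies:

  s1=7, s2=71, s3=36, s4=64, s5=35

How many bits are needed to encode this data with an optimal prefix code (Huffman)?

468

Merge the two smallest weights repeatedly:
s1(7) + s5(35) → 42
s3(36) + 42 → 78
s4(64) + s2(71) → 135
78 + 135 → 213
Total encoded bits = sum of merged weights = 42 + 78 + 135 + 213 = 468.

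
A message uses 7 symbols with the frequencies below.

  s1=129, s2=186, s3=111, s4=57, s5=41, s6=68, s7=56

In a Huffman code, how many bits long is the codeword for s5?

Repeatedly merge the two smallest:
merge s5(41) and s7(56): 97
merge s4(57) and s6(68): 125
merge 97 and s3(111): 208
merge 125 and s1(129): 254
merge s2(186) and 208: 394
merge 254 and 394: 648
s5's leaf is at depth 4, giving a 4-bit codeword.

4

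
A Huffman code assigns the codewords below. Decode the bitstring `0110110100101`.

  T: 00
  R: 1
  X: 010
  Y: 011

YYXXR

Read left to right; each codeword is recognised as soon as it completes (prefix code):
  011→Y | 011→Y | 010→X | 010→X | 1→R
Decoded message: YYXXR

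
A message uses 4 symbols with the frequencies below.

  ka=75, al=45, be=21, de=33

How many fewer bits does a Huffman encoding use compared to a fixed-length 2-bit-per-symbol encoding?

Fixed-length: 2 bits × 174 symbols = 348 bits.
Huffman merges:
combine be(21), de(33) → 54
combine al(45), 54 → 99
combine ka(75), 99 → 174
Huffman total = 54 + 99 + 174 = 327 bits.
Saving = 348 − 327 = 21 bits.

21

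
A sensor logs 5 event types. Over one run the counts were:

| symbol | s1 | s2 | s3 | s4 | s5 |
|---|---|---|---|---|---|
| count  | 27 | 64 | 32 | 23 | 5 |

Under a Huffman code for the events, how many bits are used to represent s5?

4

Build the tree from the bottom:
merge s5(5) and s4(23): 28
merge s1(27) and 28: 55
merge s3(32) and 55: 87
merge s2(64) and 87: 151
The subtree containing s5 is merged 4 times, so code length = 4.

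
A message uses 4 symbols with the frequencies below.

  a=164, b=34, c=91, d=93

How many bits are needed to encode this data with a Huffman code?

725

Build the Huffman tree bottom-up:
b(34) + c(91) → 125
d(93) + 125 → 218
a(164) + 218 → 382
Total encoded bits = sum of merged weights = 125 + 218 + 382 = 725.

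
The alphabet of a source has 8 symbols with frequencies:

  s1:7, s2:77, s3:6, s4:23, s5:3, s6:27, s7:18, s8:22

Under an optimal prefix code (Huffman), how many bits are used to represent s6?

Build the tree from the bottom:
merge s5(3) and s3(6): 9
merge s1(7) and 9: 16
merge 16 and s7(18): 34
merge s8(22) and s4(23): 45
merge s6(27) and 34: 61
merge 45 and 61: 106
merge s2(77) and 106: 183
s6 sits 3 levels below the root, so its codeword is 3 bits.

3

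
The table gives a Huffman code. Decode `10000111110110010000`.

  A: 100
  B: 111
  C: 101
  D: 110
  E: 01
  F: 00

Read left to right; each codeword is recognised as soon as it completes (prefix code):
  100→A | 00→F | 111→B | 110→D | 110→D | 01→E | 00→F | 00→F
Decoded message: AFBDDEFF

AFBDDEFF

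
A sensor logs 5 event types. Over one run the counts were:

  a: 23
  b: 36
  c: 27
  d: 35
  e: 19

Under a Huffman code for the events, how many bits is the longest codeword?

Merge the two lowest-weight nodes at each step:
e(19) + a(23) → 42
c(27) + d(35) → 62
b(36) + 42 → 78
62 + 78 → 140
The first pair merged (e, a) ends up deepest, at depth 3.

3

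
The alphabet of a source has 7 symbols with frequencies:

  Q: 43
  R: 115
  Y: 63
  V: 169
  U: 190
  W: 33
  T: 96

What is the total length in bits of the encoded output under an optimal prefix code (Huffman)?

1844

Build the Huffman tree bottom-up:
W(33) + Q(43) → 76
Y(63) + 76 → 139
T(96) + R(115) → 211
139 + V(169) → 308
U(190) + 211 → 401
308 + 401 → 709
Each symbol's bit-cost is frequency × depth; summing gives 1844 bits (equivalently 76 + 139 + 211 + 308 + 401 + 709).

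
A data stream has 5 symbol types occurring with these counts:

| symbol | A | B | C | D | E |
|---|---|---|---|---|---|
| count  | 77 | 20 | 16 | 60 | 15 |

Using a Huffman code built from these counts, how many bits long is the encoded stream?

Merge the two smallest weights repeatedly:
merge E(15) and C(16): 31
merge B(20) and 31: 51
merge 51 and D(60): 111
merge A(77) and 111: 188
The encoded length is the sum of every internal node's weight: 31 + 51 + 111 + 188 = 381 bits.

381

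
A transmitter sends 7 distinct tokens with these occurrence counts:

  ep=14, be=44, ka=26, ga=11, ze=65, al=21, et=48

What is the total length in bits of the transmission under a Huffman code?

Greedily combine the two least-frequent nodes:
merge ga(11) and ep(14): 25
merge al(21) and 25: 46
merge ka(26) and be(44): 70
merge 46 and et(48): 94
merge ze(65) and 70: 135
merge 94 and 135: 229
Total encoded bits = sum of merged weights = 25 + 46 + 70 + 94 + 135 + 229 = 599.

599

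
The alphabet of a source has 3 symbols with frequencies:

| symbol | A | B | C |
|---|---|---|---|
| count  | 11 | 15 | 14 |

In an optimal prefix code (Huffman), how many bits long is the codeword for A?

2

Repeatedly merge the two smallest:
A(11) + C(14) → 25
B(15) + 25 → 40
The subtree containing A is merged 2 times, so code length = 2.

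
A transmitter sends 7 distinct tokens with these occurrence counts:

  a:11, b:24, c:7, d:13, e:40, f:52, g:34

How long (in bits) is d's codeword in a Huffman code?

Repeatedly merge the two smallest:
combine c(7), a(11) → 18
combine d(13), 18 → 31
combine b(24), 31 → 55
combine g(34), e(40) → 74
combine f(52), 55 → 107
combine 74, 107 → 181
d's leaf is at depth 4, giving a 4-bit codeword.

4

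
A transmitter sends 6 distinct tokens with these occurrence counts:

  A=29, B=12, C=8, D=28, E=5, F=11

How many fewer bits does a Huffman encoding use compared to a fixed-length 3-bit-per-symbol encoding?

57

Fixed-length: 3 bits × 93 symbols = 279 bits.
Huffman merges:
combine E(5), C(8) → 13
combine F(11), B(12) → 23
combine 13, 23 → 36
combine D(28), A(29) → 57
combine 36, 57 → 93
Huffman total = 13 + 23 + 36 + 57 + 93 = 222 bits.
Saving = 279 − 222 = 57 bits.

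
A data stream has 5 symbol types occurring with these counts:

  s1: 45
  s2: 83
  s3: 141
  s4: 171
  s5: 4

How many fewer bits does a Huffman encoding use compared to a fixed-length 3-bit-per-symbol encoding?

434

Fixed-length: 3 bits × 444 symbols = 1332 bits.
Huffman merges:
s5(4) + s1(45) → 49
49 + s2(83) → 132
132 + s3(141) → 273
s4(171) + 273 → 444
Huffman total = 49 + 132 + 273 + 444 = 898 bits.
Saving = 1332 − 898 = 434 bits.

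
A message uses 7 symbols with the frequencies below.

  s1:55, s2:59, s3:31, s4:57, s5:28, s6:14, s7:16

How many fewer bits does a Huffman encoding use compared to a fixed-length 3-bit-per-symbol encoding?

86

Fixed-length: 3 bits × 260 symbols = 780 bits.
Huffman merges:
s6(14) + s7(16) → 30
s5(28) + 30 → 58
s3(31) + s1(55) → 86
s4(57) + 58 → 115
s2(59) + 86 → 145
115 + 145 → 260
Huffman total = 30 + 58 + 86 + 115 + 145 + 260 = 694 bits.
Saving = 780 − 694 = 86 bits.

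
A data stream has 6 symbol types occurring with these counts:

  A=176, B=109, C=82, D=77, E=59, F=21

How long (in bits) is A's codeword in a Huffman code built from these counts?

2

Repeatedly merge the two smallest:
combine F(21), E(59) → 80
combine D(77), 80 → 157
combine C(82), B(109) → 191
combine 157, A(176) → 333
combine 191, 333 → 524
The subtree containing A is merged 2 times, so code length = 2.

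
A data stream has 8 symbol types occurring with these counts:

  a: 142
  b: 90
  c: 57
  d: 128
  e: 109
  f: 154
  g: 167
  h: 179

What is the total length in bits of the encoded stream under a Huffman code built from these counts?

3046

Merge the two smallest weights repeatedly:
merge c(57) and b(90): 147
merge e(109) and d(128): 237
merge a(142) and 147: 289
merge f(154) and g(167): 321
merge h(179) and 237: 416
merge 289 and 321: 610
merge 416 and 610: 1026
The encoded length is the sum of every internal node's weight: 147 + 237 + 289 + 321 + 416 + 610 + 1026 = 3046 bits.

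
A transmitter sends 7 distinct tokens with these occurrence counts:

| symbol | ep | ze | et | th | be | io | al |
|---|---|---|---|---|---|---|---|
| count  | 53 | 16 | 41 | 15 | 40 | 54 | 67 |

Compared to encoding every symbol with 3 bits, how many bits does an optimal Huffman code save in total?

Fixed-length: 3 bits × 286 symbols = 858 bits.
Huffman merges:
combine th(15), ze(16) → 31
combine 31, be(40) → 71
combine et(41), ep(53) → 94
combine io(54), al(67) → 121
combine 71, 94 → 165
combine 121, 165 → 286
Huffman total = 31 + 71 + 94 + 121 + 165 + 286 = 768 bits.
Saving = 858 − 768 = 90 bits.

90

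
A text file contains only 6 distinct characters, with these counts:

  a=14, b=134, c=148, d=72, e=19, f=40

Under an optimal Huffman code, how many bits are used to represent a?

5

Repeatedly merge the two smallest:
a(14) + e(19) → 33
33 + f(40) → 73
d(72) + 73 → 145
b(134) + 145 → 279
c(148) + 279 → 427
a's leaf is at depth 5, giving a 5-bit codeword.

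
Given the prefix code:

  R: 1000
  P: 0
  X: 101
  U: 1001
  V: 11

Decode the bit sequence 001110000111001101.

Read left to right; each codeword is recognised as soon as it completes (prefix code):
  0→P | 0→P | 11→V | 1000→R | 0→P | 11→V | 1001→U | 101→X
Decoded message: PPVRPVUX

PPVRPVUX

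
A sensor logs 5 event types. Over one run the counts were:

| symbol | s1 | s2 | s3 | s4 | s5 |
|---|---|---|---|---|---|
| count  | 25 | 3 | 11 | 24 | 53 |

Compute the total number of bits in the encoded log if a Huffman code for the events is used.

Greedily combine the two least-frequent nodes:
merge s2(3) and s3(11): 14
merge 14 and s4(24): 38
merge s1(25) and 38: 63
merge s5(53) and 63: 116
The encoded length is the sum of every internal node's weight: 14 + 38 + 63 + 116 = 231 bits.

231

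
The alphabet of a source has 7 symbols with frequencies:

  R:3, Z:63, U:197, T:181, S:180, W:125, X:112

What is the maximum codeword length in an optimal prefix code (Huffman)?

5

Merge the two lowest-weight nodes at each step:
merge R(3) and Z(63): 66
merge 66 and X(112): 178
merge W(125) and 178: 303
merge S(180) and T(181): 361
merge U(197) and 303: 500
merge 361 and 500: 861
The rarest symbols sit at the bottom; the longest codeword is 5 bits.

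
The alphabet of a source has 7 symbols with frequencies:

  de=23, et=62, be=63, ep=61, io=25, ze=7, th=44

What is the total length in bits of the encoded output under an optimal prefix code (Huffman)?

Merge the two smallest weights repeatedly:
merge ze(7) and de(23): 30
merge io(25) and 30: 55
merge th(44) and 55: 99
merge ep(61) and et(62): 123
merge be(63) and 99: 162
merge 123 and 162: 285
Each symbol's bit-cost is frequency × depth; summing gives 754 bits (equivalently 30 + 55 + 99 + 123 + 162 + 285).

754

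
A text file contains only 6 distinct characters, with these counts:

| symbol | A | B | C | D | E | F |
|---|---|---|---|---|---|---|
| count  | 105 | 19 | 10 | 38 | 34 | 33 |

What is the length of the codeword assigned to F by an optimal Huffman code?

3

Build the tree from the bottom:
C(10) + B(19) → 29
29 + F(33) → 62
E(34) + D(38) → 72
62 + 72 → 134
A(105) + 134 → 239
F sits 3 levels below the root, so its codeword is 3 bits.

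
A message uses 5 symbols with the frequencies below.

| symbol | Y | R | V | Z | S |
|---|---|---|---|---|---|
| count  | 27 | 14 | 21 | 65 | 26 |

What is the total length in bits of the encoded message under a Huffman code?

Merge the two smallest weights repeatedly:
combine R(14), V(21) → 35
combine S(26), Y(27) → 53
combine 35, 53 → 88
combine Z(65), 88 → 153
Total encoded bits = sum of merged weights = 35 + 53 + 88 + 153 = 329.

329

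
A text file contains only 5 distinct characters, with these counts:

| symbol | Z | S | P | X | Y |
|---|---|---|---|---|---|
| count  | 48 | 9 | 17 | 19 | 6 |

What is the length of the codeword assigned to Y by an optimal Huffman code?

4

Build the tree from the bottom:
combine Y(6), S(9) → 15
combine 15, P(17) → 32
combine X(19), 32 → 51
combine Z(48), 51 → 99
Y's leaf is at depth 4, giving a 4-bit codeword.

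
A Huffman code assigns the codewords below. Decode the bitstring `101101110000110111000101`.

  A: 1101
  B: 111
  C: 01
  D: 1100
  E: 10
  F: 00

EADFADCC

Read left to right; each codeword is recognised as soon as it completes (prefix code):
  10→E | 1101→A | 1100→D | 00→F | 1101→A | 1100→D | 01→C | 01→C
Decoded message: EADFADCC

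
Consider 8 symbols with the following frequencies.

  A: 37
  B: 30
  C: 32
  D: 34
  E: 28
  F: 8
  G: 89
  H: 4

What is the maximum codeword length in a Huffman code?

4

Merge the two lowest-weight nodes at each step:
combine H(4), F(8) → 12
combine 12, E(28) → 40
combine B(30), C(32) → 62
combine D(34), A(37) → 71
combine 40, 62 → 102
combine 71, G(89) → 160
combine 102, 160 → 262
Maximum depth reached is 4.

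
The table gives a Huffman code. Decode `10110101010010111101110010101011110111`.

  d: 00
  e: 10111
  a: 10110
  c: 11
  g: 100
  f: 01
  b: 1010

Read left to right; each codeword is recognised as soon as it completes (prefix code):
  10110→a | 1010→b | 100→g | 10111→e | 10111→e | 00→d | 1010→b | 10111→e | 10111→e
Decoded message: abgeedbee

abgeedbee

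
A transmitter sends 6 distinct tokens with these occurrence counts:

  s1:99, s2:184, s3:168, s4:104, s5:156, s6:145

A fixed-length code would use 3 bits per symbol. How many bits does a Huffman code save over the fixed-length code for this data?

352

Fixed-length: 3 bits × 856 symbols = 2568 bits.
Huffman merges:
merge s1(99) and s4(104): 203
merge s6(145) and s5(156): 301
merge s3(168) and s2(184): 352
merge 203 and 301: 504
merge 352 and 504: 856
Huffman total = 203 + 301 + 352 + 504 + 856 = 2216 bits.
Saving = 2568 − 2216 = 352 bits.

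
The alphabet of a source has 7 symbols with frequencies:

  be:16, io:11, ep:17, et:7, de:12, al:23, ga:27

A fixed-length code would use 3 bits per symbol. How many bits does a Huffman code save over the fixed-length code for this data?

Fixed-length: 3 bits × 113 symbols = 339 bits.
Huffman merges:
et(7) + io(11) → 18
de(12) + be(16) → 28
ep(17) + 18 → 35
al(23) + ga(27) → 50
28 + 35 → 63
50 + 63 → 113
Huffman total = 18 + 28 + 35 + 50 + 63 + 113 = 307 bits.
Saving = 339 − 307 = 32 bits.

32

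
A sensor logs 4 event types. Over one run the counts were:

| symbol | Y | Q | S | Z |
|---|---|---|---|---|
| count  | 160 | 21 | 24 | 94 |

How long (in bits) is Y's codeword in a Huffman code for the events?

Build the tree from the bottom:
combine Q(21), S(24) → 45
combine 45, Z(94) → 139
combine 139, Y(160) → 299
Y is a child of the root — depth 1, so its codeword is a single bit.

1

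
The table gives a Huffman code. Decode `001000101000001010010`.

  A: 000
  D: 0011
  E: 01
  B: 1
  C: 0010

CCBACBC

Read left to right; each codeword is recognised as soon as it completes (prefix code):
  0010→C | 0010→C | 1→B | 000→A | 0010→C | 1→B | 0010→C
Decoded message: CCBACBC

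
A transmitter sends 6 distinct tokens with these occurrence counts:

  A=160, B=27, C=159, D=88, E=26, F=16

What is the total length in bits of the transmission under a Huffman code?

Build the Huffman tree bottom-up:
merge F(16) and E(26): 42
merge B(27) and 42: 69
merge 69 and D(88): 157
merge 157 and C(159): 316
merge A(160) and 316: 476
Total encoded bits = sum of merged weights = 42 + 69 + 157 + 316 + 476 = 1060.

1060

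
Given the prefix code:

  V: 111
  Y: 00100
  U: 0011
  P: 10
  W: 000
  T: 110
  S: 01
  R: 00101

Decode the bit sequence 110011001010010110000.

TSPSSRPW

Read left to right; each codeword is recognised as soon as it completes (prefix code):
  110→T | 01→S | 10→P | 01→S | 01→S | 00101→R | 10→P | 000→W
Decoded message: TSPSSRPW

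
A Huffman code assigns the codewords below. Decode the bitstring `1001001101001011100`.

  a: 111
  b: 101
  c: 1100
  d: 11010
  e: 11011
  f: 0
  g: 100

Read left to right; each codeword is recognised as soon as it completes (prefix code):
  100→g | 100→g | 11010→d | 0→f | 101→b | 1100→c
Decoded message: ggdfbc

ggdfbc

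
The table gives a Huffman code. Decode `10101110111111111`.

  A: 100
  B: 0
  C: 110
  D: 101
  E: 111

DBEBEEE

Read left to right; each codeword is recognised as soon as it completes (prefix code):
  101→D | 0→B | 111→E | 0→B | 111→E | 111→E | 111→E
Decoded message: DBEBEEE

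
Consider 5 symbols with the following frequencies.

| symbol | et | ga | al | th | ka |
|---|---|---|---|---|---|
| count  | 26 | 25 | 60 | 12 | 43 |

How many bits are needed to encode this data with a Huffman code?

369

Greedily combine the two least-frequent nodes:
merge th(12) and ga(25): 37
merge et(26) and 37: 63
merge ka(43) and al(60): 103
merge 63 and 103: 166
Total encoded bits = sum of merged weights = 37 + 63 + 103 + 166 = 369.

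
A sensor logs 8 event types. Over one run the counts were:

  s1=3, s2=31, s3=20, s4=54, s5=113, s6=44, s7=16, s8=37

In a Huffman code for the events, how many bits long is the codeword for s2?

3

Repeatedly merge the two smallest:
merge s1(3) and s7(16): 19
merge 19 and s3(20): 39
merge s2(31) and s8(37): 68
merge 39 and s6(44): 83
merge s4(54) and 68: 122
merge 83 and s5(113): 196
merge 122 and 196: 318
s2 sits 3 levels below the root, so its codeword is 3 bits.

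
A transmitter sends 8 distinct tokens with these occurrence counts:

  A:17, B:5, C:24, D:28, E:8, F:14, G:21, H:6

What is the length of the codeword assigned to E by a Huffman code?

Repeatedly merge the two smallest:
merge B(5) and H(6): 11
merge E(8) and 11: 19
merge F(14) and A(17): 31
merge 19 and G(21): 40
merge C(24) and D(28): 52
merge 31 and 40: 71
merge 52 and 71: 123
E's leaf is at depth 4, giving a 4-bit codeword.

4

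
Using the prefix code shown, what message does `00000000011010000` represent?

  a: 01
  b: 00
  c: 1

Read left to right; each codeword is recognised as soon as it completes (prefix code):
  00→b | 00→b | 00→b | 00→b | 01→a | 1→c | 01→a | 00→b | 00→b
Decoded message: bbbbacabb

bbbbacabb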